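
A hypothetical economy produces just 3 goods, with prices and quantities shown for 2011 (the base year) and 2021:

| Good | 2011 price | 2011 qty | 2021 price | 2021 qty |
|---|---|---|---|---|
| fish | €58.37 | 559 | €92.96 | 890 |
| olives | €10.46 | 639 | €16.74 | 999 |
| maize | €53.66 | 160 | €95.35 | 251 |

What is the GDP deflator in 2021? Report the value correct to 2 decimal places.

162.64

Nominal GDP 2021 = 92.96·890 + 16.74·999 + 95.35·251 = 123390.51.
Real GDP 2021 (at 2011 prices) = 58.37·890 + 10.46·999 + 53.66·251 = 75867.50.
Deflator = Nominal/Real × 100 = 123390.51/75867.50 × 100 = 162.639.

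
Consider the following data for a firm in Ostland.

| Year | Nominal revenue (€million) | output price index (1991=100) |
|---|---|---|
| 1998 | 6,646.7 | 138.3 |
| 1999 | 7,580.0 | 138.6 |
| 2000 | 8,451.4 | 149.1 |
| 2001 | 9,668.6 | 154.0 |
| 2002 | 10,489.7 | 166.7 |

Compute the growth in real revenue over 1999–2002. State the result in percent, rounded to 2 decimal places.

15.06%

Real revenue 1999 = 7580.0/1.386 = 5468.98.
Real revenue 2002 = 10489.7/1.667 = 6292.56.
Change = 6292.56/5468.98 − 1 = 0.1506.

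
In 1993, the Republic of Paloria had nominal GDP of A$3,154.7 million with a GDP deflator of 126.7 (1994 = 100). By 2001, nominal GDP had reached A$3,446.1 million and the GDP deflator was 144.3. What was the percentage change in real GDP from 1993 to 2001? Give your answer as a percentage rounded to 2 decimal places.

-4.09%

Real GDP 1993 = 3154.7 / 1.267 = 2489.90.
Real GDP 2001 = 3446.1 / 1.443 = 2388.15.
Real growth = 2388.15 / 2489.90 − 1 = -0.0409.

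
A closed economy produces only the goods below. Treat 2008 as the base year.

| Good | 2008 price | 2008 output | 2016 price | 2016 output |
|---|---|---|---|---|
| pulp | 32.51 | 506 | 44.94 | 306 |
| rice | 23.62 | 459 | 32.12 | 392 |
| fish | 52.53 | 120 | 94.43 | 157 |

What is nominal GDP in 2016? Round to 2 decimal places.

41168.19

Nominal GDP 2016 = Σ (p_2016 × q_2016) = 44.94·306 + 32.12·392 + 94.43·157 = 41168.19.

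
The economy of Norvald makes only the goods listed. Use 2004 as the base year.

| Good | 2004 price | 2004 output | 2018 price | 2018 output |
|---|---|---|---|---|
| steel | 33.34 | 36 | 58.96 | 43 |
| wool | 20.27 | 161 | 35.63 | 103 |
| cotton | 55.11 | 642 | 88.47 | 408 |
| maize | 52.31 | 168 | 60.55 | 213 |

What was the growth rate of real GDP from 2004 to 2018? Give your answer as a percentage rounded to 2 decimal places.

Real GDP 2004 = Nominal GDP 2004 = 33.34·36 + 20.27·161 + 55.11·642 + 52.31·168 = 48632.41.
Real GDP 2018 (at 2004 prices) = 33.34·43 + 20.27·103 + 55.11·408 + 52.31·213 = 37148.34.
Real growth = 37148.34/48632.41 − 1 = -0.2361.

-23.61%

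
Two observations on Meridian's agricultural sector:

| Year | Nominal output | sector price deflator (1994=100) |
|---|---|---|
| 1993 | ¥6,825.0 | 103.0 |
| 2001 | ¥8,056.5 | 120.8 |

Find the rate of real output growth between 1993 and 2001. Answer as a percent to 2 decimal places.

Deflate each year: 1993 → 6825.0/1.030 = 6626.21; 2001 → 8056.5/1.208 = 6669.29.
So real output changed by 6669.29/6626.21 − 1 = 0.0065, i.e. 0.65%.

0.65%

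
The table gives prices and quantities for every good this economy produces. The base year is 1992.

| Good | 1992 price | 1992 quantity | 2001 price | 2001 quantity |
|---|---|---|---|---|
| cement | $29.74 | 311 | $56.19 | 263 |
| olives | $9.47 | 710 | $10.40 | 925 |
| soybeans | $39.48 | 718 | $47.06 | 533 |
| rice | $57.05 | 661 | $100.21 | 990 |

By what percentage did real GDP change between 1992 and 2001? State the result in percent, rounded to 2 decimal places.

14.72%

Real GDP 1992 = Nominal GDP 1992 = 29.74·311 + 9.47·710 + 39.48·718 + 57.05·661 = 82029.53.
Real GDP 2001 (at 1992 prices) = 29.74·263 + 9.47·925 + 39.48·533 + 57.05·990 = 94103.71.
Real growth = 94103.71/82029.53 − 1 = 0.1472.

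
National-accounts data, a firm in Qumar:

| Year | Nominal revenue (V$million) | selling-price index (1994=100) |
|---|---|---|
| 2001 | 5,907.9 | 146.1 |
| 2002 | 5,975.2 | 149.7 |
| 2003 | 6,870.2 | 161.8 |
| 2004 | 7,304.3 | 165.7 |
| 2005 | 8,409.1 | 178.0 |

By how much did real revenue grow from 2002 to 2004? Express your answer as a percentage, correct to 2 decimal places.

10.44%

Real revenue 2002 = 5975.2/1.497 = 3991.45.
Real revenue 2004 = 7304.3/1.657 = 4408.15.
Change = 4408.15/3991.45 − 1 = 0.1044.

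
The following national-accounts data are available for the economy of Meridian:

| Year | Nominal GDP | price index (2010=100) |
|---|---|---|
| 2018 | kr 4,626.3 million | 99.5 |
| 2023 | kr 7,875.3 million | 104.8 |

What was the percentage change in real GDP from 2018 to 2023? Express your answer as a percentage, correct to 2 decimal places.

Deflate each year: 2018 → 4626.3/0.995 = 4649.55; 2023 → 7875.3/1.048 = 7514.60.
So real GDP changed by 7514.60/4649.55 − 1 = 0.6162, i.e. 61.62%.

61.62%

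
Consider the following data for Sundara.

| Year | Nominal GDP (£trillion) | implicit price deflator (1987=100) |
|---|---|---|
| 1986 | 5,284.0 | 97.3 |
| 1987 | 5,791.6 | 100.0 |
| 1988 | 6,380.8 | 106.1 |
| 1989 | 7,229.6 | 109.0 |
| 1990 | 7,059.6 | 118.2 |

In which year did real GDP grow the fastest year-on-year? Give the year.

1987: real = 5791.6/1.000 = 5791.60; growth vs 1986 (5430.63) = 6.65%.
1988: real = 6380.8/1.061 = 6013.95; growth vs 1987 (5791.60) = 3.84%.
1989: real = 7229.6/1.090 = 6632.66; growth vs 1988 (6013.95) = 10.29%.
1990: real = 7059.6/1.182 = 5972.59; growth vs 1989 (6632.66) = -9.95%.

1989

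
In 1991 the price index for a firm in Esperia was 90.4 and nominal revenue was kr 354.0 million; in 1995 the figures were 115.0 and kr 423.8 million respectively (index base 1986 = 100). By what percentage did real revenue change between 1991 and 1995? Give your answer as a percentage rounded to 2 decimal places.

-5.89%

Deflate each year: 1991 → 354.0/0.904 = 391.59; 1995 → 423.8/1.150 = 368.52.
So real revenue changed by 368.52/391.59 − 1 = -0.0589, i.e. -5.89%.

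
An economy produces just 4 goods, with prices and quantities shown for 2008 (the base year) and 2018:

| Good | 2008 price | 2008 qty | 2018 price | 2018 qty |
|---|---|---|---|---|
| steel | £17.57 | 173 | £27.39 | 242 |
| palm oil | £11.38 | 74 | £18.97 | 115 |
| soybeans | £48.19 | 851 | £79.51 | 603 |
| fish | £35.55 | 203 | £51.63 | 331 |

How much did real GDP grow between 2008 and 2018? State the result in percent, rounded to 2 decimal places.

Real GDP 2008 = Nominal GDP 2008 = 17.57·173 + 11.38·74 + 48.19·851 + 35.55·203 = 52108.07.
Real GDP 2018 (at 2008 prices) = 17.57·242 + 11.38·115 + 48.19·603 + 35.55·331 = 46386.26.
Real growth = 46386.26/52108.07 − 1 = -0.1098.

-10.98%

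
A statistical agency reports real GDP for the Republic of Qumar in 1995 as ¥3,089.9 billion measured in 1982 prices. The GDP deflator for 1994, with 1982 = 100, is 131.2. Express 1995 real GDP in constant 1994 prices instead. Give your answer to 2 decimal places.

¥4,053.95 billion

Real GDP in 1994 prices = Real GDP in 1982 prices × (P_1994/P_1982) = 3089.9 × 1.312 = 4053.95.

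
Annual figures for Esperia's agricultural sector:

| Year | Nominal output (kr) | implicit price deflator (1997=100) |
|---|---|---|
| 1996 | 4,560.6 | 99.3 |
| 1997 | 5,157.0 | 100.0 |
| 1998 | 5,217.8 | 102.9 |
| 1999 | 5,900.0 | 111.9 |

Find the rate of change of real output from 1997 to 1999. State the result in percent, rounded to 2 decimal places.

Real output 1997 = 5157.0/1.000 = 5157.00.
Real output 1999 = 5900.0/1.119 = 5272.56.
Change = 5272.56/5157.00 − 1 = 0.0224.

2.24%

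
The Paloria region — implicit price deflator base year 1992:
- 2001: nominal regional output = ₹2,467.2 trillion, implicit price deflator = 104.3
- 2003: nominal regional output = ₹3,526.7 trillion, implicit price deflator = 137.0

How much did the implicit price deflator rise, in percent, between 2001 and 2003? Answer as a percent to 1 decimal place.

Price-level change = 137.0 / 104.3 − 1 = 0.3135.

31.4%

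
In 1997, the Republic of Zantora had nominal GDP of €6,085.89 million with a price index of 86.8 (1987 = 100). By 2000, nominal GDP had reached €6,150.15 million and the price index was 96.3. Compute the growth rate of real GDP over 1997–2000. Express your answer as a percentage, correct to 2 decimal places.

Deflate each year: 1997 → 6085.89/0.868 = 7011.39; 2000 → 6150.15/0.963 = 6386.45.
So real GDP changed by 6386.45/7011.39 − 1 = -0.0891, i.e. -8.91%.

-8.91%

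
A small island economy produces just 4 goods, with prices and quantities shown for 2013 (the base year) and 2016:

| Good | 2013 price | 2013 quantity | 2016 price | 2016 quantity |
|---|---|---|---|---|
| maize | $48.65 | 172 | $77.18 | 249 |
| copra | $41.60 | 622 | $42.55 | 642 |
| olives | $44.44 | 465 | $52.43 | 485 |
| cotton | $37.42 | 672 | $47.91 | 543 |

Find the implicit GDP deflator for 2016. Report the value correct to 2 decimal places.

121.42

Nominal GDP 2016 = 77.18·249 + 42.55·642 + 52.43·485 + 47.91·543 = 97978.60.
Real GDP 2016 (at 2013 prices) = 48.65·249 + 41.60·642 + 44.44·485 + 37.42·543 = 80693.51.
Deflator = Nominal/Real × 100 = 97978.60/80693.51 × 100 = 121.421.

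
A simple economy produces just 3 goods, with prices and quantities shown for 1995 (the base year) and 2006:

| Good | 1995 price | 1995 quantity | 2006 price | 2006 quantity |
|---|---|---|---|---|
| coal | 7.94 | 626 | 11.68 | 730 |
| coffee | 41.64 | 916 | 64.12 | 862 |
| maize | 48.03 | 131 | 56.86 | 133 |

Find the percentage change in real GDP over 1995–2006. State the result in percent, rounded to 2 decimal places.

Real GDP 1995 = Nominal GDP 1995 = 7.94·626 + 41.64·916 + 48.03·131 = 49404.61.
Real GDP 2006 (at 1995 prices) = 7.94·730 + 41.64·862 + 48.03·133 = 48077.87.
Real growth = 48077.87/49404.61 − 1 = -0.0269.

-2.69%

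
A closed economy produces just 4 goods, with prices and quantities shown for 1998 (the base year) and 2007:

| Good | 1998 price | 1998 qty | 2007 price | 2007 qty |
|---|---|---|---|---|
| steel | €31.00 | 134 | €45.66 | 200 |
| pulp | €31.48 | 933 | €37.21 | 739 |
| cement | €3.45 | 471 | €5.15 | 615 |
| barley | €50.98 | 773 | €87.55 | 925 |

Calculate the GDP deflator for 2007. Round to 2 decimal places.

153.39

Nominal GDP 2007 = 45.66·200 + 37.21·739 + 5.15·615 + 87.55·925 = 120781.19.
Real GDP 2007 (at 1998 prices) = 31.00·200 + 31.48·739 + 3.45·615 + 50.98·925 = 78741.97.
Deflator = Nominal/Real × 100 = 120781.19/78741.97 × 100 = 153.389.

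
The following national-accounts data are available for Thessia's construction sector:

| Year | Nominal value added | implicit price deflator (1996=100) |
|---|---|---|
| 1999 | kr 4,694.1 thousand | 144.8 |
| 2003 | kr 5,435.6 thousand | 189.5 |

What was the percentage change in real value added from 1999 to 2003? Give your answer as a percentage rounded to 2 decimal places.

-11.52%

Real value added 1999 = 4694.1 / 1.448 = 3241.78.
Real value added 2003 = 5435.6 / 1.895 = 2868.39.
Real growth = 2868.39 / 3241.78 − 1 = -0.1152.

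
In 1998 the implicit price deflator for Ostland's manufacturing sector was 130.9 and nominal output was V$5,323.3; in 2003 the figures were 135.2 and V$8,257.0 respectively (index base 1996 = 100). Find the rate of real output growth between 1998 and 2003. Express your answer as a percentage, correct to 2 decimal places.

Real output 1998 = 5323.3 / 1.309 = 4066.69.
Real output 2003 = 8257.0 / 1.352 = 6107.25.
Real growth = 6107.25 / 4066.69 − 1 = 0.5018.

50.18%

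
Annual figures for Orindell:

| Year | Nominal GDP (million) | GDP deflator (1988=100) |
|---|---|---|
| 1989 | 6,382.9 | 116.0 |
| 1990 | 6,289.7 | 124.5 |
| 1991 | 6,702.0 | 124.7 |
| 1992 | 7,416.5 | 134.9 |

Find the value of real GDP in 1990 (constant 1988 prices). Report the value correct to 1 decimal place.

Real GDP 1990 = 6289.7 / 1.245 = 5051.97.

5,052.0 million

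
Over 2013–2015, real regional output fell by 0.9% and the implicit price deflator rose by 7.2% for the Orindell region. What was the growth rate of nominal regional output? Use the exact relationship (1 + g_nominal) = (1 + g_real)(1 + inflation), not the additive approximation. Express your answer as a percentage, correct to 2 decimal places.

6.24%

(1 + g_nom) = (1 + g_real)(1 + π) = 0.9910 × 1.0720 = 1.06235.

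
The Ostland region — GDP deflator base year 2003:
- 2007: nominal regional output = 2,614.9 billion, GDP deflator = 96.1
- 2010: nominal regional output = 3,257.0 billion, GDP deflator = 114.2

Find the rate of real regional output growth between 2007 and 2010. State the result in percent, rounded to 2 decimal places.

4.81%

Real regional output 2007 = 2614.9 / 0.961 = 2721.02.
Real regional output 2010 = 3257.0 / 1.142 = 2852.01.
Real growth = 2852.01 / 2721.02 − 1 = 0.0481.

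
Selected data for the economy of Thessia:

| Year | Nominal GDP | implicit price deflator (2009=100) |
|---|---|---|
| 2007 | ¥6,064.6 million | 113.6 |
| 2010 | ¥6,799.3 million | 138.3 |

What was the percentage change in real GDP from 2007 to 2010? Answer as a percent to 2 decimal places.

Deflate each year: 2007 → 6064.6/1.136 = 5338.56; 2010 → 6799.3/1.383 = 4916.34.
So real GDP changed by 4916.34/5338.56 − 1 = -0.0791, i.e. -7.91%.

-7.91%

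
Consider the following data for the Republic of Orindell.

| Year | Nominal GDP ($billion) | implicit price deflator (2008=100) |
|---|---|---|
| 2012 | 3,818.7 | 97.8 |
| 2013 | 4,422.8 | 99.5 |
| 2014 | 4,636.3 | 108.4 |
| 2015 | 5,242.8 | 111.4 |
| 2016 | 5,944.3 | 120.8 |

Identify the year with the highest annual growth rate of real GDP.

2013: real = 4422.8/0.995 = 4445.03; growth vs 2012 (3904.60) = 13.84%.
2014: real = 4636.3/1.084 = 4277.03; growth vs 2013 (4445.03) = -3.78%.
2015: real = 5242.8/1.114 = 4706.28; growth vs 2014 (4277.03) = 10.04%.
2016: real = 5944.3/1.208 = 4920.78; growth vs 2015 (4706.28) = 4.56%.

2013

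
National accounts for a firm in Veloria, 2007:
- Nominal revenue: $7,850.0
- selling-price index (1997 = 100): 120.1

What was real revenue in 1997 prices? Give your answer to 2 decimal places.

$6,536.22

Real revenue = Nominal / (selling-price index/100) = 7850.0 / 1.201 = 6536.22.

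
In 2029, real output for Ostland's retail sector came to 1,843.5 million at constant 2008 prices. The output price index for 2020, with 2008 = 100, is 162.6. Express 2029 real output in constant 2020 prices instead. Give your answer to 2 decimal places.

2,997.53 million

Real output in 2020 prices = Real output in 2008 prices × (P_2020/P_2008) = 1843.5 × 1.626 = 2997.53.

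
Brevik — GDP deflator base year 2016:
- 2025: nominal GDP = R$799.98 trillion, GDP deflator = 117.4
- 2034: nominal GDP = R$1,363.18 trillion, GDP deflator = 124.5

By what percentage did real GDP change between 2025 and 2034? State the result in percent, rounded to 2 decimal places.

60.68%

Real GDP 2025 = 799.98 / 1.174 = 681.41.
Real GDP 2034 = 1363.18 / 1.245 = 1094.92.
Real growth = 1094.92 / 681.41 − 1 = 0.6068.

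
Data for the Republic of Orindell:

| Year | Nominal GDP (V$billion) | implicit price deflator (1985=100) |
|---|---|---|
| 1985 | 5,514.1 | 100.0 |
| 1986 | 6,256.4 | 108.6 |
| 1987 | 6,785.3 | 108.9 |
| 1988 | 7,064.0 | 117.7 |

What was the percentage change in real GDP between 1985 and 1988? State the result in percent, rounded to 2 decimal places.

8.84%

Real GDP 1985 = 5514.1/1.000 = 5514.10.
Real GDP 1988 = 7064.0/1.177 = 6001.70.
Change = 6001.70/5514.10 − 1 = 0.0884.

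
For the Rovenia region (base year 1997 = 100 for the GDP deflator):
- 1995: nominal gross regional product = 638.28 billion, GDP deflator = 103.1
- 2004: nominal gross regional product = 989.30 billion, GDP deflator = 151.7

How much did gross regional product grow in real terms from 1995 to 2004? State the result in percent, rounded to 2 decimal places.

5.34%

Deflate each year: 1995 → 638.28/1.031 = 619.09; 2004 → 989.30/1.517 = 652.14.
So real gross regional product changed by 652.14/619.09 − 1 = 0.0534, i.e. 5.34%.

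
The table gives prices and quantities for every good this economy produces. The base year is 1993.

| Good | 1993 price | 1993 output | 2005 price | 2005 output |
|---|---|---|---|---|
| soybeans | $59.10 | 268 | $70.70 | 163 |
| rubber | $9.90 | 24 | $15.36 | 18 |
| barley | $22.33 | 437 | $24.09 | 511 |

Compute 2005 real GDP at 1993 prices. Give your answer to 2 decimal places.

Real GDP 2005 = Σ (p_1993 × q_2005) = 59.10·163 + 9.90·18 + 22.33·511 = 21222.13.

$21222.13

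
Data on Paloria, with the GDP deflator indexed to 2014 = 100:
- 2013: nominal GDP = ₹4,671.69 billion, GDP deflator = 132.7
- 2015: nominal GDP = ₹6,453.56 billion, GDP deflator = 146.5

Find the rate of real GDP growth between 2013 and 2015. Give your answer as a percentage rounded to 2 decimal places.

Deflate each year: 2013 → 4671.69/1.327 = 3520.49; 2015 → 6453.56/1.465 = 4405.16.
So real GDP changed by 4405.16/3520.49 − 1 = 0.2513, i.e. 25.13%.

25.13%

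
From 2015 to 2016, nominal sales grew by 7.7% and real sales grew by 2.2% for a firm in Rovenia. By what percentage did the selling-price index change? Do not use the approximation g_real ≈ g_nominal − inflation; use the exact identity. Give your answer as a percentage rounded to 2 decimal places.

5.38%

(1 + g_nom) = (1 + g_real)(1 + π), so π = 1.0770 / 1.0220 − 1 = 0.05382.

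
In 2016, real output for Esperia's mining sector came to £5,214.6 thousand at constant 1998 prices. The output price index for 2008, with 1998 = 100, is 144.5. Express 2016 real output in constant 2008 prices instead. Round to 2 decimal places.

Real output in 2008 prices = Real output in 1998 prices × (P_2008/P_1998) = 5214.6 × 1.445 = 7535.10.

£7,535.10 thousand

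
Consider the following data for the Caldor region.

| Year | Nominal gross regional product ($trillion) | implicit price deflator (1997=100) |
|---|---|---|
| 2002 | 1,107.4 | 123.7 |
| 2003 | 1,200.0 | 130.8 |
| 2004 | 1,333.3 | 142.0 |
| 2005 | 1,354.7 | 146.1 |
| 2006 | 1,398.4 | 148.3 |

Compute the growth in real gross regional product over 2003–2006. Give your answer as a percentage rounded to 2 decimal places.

Real gross regional product 2003 = 1200.0/1.308 = 917.43.
Real gross regional product 2006 = 1398.4/1.483 = 942.95.
Change = 942.95/917.43 − 1 = 0.0278.

2.78%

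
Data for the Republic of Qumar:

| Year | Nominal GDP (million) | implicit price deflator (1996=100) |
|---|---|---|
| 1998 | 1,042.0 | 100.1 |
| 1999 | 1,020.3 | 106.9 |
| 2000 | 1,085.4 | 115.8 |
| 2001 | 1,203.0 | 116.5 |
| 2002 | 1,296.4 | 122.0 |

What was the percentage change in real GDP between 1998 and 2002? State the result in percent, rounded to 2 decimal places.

Real GDP 1998 = 1042.0/1.001 = 1040.96.
Real GDP 2002 = 1296.4/1.220 = 1062.62.
Change = 1062.62/1040.96 − 1 = 0.0208.

2.08%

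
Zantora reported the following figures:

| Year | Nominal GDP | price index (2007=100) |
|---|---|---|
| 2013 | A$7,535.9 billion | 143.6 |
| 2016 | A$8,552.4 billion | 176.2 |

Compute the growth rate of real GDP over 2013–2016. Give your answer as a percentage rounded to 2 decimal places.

-7.51%

Real GDP 2013 = 7535.9 / 1.436 = 5247.84.
Real GDP 2016 = 8552.4 / 1.762 = 4853.80.
Real growth = 4853.80 / 5247.84 − 1 = -0.0751.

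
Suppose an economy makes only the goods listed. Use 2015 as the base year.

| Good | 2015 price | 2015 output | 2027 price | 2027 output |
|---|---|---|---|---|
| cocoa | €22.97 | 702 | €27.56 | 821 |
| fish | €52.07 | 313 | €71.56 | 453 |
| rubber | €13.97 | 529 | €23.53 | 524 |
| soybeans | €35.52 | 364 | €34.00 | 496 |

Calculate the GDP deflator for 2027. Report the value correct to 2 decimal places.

125.01

Nominal GDP 2027 = 27.56·821 + 71.56·453 + 23.53·524 + 34.00·496 = 84237.16.
Real GDP 2027 (at 2015 prices) = 22.97·821 + 52.07·453 + 13.97·524 + 35.52·496 = 67384.28.
Deflator = Nominal/Real × 100 = 84237.16/67384.28 × 100 = 125.010.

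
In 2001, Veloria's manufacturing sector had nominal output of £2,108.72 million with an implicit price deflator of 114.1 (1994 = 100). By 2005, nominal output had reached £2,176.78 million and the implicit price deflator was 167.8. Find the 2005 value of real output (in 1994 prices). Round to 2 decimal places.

Real output = Nominal / (implicit price deflator/100) = 2176.78 / 1.678 = 1297.25.

£1,297.25 million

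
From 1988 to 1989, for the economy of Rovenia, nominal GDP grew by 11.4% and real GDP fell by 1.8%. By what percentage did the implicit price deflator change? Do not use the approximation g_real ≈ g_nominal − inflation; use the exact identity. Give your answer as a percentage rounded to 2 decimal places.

(1 + g_nom) = (1 + g_real)(1 + π), so π = 1.1140 / 0.9820 − 1 = 0.13442.

13.44%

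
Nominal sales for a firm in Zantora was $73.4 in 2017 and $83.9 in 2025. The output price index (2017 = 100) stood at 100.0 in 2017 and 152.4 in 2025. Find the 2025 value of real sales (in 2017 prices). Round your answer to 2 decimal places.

Real sales = Nominal / (output price index/100) = 83.9 / 1.524 = 55.05.

$55.05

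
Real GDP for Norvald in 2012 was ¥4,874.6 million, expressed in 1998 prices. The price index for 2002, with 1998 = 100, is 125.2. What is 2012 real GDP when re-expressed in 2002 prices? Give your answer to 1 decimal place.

Real GDP in 2002 prices = Real GDP in 1998 prices × (P_2002/P_1998) = 4874.6 × 1.252 = 6103.00.

¥6,103.0 million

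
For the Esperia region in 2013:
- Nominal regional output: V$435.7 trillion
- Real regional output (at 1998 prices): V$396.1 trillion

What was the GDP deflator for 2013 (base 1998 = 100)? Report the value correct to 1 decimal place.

110.0

GDP deflator = (Nominal / Real) × 100 = 435.7 / 396.1 × 100 = 110.00.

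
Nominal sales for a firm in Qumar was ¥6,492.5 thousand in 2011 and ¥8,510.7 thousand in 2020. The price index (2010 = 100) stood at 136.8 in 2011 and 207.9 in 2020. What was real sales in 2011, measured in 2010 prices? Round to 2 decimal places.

Real sales = Nominal / (price index/100) = 6492.5 / 1.368 = 4745.98.

¥4,745.98 thousand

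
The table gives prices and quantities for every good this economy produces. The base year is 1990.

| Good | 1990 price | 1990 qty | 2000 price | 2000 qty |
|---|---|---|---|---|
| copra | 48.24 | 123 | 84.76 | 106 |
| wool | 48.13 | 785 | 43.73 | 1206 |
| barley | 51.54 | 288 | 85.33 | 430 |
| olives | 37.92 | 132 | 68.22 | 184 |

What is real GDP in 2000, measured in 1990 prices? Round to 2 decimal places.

92297.70

Real GDP 2000 = Σ (p_1990 × q_2000) = 48.24·106 + 48.13·1206 + 51.54·430 + 37.92·184 = 92297.70.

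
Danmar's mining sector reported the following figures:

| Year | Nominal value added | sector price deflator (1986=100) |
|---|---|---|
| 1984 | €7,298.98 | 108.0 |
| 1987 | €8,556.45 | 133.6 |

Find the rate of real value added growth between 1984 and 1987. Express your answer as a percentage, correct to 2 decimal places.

Real value added 1984 = 7298.98 / 1.080 = 6758.31.
Real value added 1987 = 8556.45 / 1.336 = 6404.53.
Real growth = 6404.53 / 6758.31 − 1 = -0.0523.

-5.23%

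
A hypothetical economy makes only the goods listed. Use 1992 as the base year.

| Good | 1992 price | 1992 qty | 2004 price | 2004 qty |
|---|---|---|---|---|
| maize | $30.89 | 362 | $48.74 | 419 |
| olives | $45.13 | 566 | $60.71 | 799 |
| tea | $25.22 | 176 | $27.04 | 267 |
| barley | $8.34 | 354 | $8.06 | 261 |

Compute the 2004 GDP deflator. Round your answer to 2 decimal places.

Nominal GDP 2004 = 48.74·419 + 60.71·799 + 27.04·267 + 8.06·261 = 78252.69.
Real GDP 2004 (at 1992 prices) = 30.89·419 + 45.13·799 + 25.22·267 + 8.34·261 = 57912.26.
Deflator = Nominal/Real × 100 = 78252.69/57912.26 × 100 = 135.123.

135.12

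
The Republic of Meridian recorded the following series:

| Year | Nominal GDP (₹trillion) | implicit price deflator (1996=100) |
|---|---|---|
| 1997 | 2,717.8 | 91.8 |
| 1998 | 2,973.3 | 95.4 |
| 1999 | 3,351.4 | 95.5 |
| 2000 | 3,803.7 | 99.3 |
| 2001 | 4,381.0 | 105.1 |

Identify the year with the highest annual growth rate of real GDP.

1998: real = 2973.3/0.954 = 3116.67; growth vs 1997 (2960.57) = 5.27%.
1999: real = 3351.4/0.955 = 3509.32; growth vs 1998 (3116.67) = 12.60%.
2000: real = 3803.7/0.993 = 3830.51; growth vs 1999 (3509.32) = 9.15%.
2001: real = 4381.0/1.051 = 4168.41; growth vs 2000 (3830.51) = 8.82%.

1999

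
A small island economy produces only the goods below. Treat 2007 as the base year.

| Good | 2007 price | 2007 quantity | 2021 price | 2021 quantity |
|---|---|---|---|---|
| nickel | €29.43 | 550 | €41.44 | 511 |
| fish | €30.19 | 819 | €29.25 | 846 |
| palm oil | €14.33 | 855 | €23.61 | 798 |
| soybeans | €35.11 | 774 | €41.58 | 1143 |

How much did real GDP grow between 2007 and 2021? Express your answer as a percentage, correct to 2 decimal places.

14.70%

Real GDP 2007 = Nominal GDP 2007 = 29.43·550 + 30.19·819 + 14.33·855 + 35.11·774 = 80339.40.
Real GDP 2021 (at 2007 prices) = 29.43·511 + 30.19·846 + 14.33·798 + 35.11·1143 = 92145.54.
Real growth = 92145.54/80339.40 − 1 = 0.1470.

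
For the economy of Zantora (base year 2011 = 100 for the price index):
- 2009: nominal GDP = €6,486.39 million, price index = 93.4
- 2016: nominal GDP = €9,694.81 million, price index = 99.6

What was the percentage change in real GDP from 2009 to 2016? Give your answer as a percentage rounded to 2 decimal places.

Real GDP 2009 = 6486.39 / 0.934 = 6944.74.
Real GDP 2016 = 9694.81 / 0.996 = 9733.74.
Real growth = 9733.74 / 6944.74 − 1 = 0.4016.

40.16%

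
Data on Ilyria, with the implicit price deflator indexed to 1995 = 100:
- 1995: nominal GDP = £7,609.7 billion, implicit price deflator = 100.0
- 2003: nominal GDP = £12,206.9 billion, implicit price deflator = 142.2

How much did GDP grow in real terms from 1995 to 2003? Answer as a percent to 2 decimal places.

Real GDP 1995 = 7609.7 / 1.000 = 7609.70.
Real GDP 2003 = 12206.9 / 1.422 = 8584.32.
Real growth = 8584.32 / 7609.70 − 1 = 0.1281.

12.81%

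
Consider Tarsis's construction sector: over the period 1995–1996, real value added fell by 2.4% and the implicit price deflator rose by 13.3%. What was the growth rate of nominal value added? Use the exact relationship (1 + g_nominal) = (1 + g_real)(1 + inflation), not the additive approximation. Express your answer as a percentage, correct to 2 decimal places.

10.58%

(1 + g_nom) = (1 + g_real)(1 + π) = 0.9760 × 1.1330 = 1.10581.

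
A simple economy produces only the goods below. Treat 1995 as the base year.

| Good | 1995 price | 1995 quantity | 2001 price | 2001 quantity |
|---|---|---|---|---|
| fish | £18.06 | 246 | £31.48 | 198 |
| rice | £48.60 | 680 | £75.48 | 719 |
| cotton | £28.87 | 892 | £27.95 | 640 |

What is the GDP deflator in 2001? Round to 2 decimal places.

Nominal GDP 2001 = 31.48·198 + 75.48·719 + 27.95·640 = 78391.16.
Real GDP 2001 (at 1995 prices) = 18.06·198 + 48.60·719 + 28.87·640 = 56996.08.
Deflator = Nominal/Real × 100 = 78391.16/56996.08 × 100 = 137.538.

137.54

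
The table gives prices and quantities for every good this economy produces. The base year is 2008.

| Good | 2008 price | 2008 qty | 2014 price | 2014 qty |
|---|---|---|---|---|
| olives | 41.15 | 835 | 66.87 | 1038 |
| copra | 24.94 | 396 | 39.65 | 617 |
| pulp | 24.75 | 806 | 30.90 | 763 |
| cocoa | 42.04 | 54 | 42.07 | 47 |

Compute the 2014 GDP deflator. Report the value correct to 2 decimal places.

Nominal GDP 2014 = 66.87·1038 + 39.65·617 + 30.90·763 + 42.07·47 = 119429.10.
Real GDP 2014 (at 2008 prices) = 41.15·1038 + 24.94·617 + 24.75·763 + 42.04·47 = 78961.81.
Deflator = Nominal/Real × 100 = 119429.10/78961.81 × 100 = 151.249.

151.25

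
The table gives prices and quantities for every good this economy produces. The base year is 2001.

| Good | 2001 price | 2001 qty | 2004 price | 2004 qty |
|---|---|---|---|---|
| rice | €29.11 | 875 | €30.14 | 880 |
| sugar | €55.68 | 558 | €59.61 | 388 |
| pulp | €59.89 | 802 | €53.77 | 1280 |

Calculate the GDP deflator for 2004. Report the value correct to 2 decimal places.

Nominal GDP 2004 = 30.14·880 + 59.61·388 + 53.77·1280 = 118477.48.
Real GDP 2004 (at 2001 prices) = 29.11·880 + 55.68·388 + 59.89·1280 = 123879.84.
Deflator = Nominal/Real × 100 = 118477.48/123879.84 × 100 = 95.639.

95.64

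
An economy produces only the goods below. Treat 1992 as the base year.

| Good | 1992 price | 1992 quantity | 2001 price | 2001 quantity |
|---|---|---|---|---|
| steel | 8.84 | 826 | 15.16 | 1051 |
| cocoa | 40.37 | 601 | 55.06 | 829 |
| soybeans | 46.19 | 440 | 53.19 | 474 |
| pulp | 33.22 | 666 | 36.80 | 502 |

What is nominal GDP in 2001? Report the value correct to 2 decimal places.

Nominal GDP 2001 = Σ (p_2001 × q_2001) = 15.16·1051 + 55.06·829 + 53.19·474 + 36.80·502 = 105263.56.

105263.56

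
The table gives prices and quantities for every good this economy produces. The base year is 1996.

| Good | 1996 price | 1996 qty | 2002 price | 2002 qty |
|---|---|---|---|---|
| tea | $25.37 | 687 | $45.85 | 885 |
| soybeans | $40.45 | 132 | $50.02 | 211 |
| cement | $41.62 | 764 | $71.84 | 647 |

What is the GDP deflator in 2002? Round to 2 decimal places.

Nominal GDP 2002 = 45.85·885 + 50.02·211 + 71.84·647 = 97611.95.
Real GDP 2002 (at 1996 prices) = 25.37·885 + 40.45·211 + 41.62·647 = 57915.54.
Deflator = Nominal/Real × 100 = 97611.95/57915.54 × 100 = 168.542.

168.54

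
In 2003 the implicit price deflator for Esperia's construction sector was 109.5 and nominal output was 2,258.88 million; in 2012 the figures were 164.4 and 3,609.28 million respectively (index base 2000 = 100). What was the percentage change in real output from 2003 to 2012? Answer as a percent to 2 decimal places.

6.42%

Real output 2003 = 2258.88 / 1.095 = 2062.90.
Real output 2012 = 3609.28 / 1.644 = 2195.43.
Real growth = 2195.43 / 2062.90 − 1 = 0.0642.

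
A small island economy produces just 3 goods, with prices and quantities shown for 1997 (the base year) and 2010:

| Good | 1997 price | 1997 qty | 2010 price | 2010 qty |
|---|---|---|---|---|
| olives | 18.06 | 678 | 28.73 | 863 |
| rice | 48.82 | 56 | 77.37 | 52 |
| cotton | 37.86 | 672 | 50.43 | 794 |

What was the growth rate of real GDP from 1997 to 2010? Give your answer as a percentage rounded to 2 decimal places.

Real GDP 1997 = Nominal GDP 1997 = 18.06·678 + 48.82·56 + 37.86·672 = 40420.52.
Real GDP 2010 (at 1997 prices) = 18.06·863 + 48.82·52 + 37.86·794 = 48185.26.
Real growth = 48185.26/40420.52 − 1 = 0.1921.

19.21%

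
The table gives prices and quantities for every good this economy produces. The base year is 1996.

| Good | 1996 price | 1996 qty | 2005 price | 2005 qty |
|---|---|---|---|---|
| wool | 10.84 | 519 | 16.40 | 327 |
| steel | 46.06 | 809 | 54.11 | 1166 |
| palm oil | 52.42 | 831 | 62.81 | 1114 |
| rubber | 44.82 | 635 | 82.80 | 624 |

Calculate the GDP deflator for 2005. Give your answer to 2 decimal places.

Nominal GDP 2005 = 16.40·327 + 54.11·1166 + 62.81·1114 + 82.80·624 = 190092.60.
Real GDP 2005 (at 1996 prices) = 10.84·327 + 46.06·1166 + 52.42·1114 + 44.82·624 = 143614.20.
Deflator = Nominal/Real × 100 = 190092.60/143614.20 × 100 = 132.363.

132.36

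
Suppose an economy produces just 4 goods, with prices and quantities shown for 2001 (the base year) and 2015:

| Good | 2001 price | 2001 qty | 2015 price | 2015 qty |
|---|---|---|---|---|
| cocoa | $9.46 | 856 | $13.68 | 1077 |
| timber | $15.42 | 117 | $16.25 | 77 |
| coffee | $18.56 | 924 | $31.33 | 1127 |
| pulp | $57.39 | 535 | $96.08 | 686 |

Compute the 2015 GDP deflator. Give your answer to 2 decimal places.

163.55

Nominal GDP 2015 = 13.68·1077 + 16.25·77 + 31.33·1127 + 96.08·686 = 117204.40.
Real GDP 2015 (at 2001 prices) = 9.46·1077 + 15.42·77 + 18.56·1127 + 57.39·686 = 71662.42.
Deflator = Nominal/Real × 100 = 117204.40/71662.42 × 100 = 163.551.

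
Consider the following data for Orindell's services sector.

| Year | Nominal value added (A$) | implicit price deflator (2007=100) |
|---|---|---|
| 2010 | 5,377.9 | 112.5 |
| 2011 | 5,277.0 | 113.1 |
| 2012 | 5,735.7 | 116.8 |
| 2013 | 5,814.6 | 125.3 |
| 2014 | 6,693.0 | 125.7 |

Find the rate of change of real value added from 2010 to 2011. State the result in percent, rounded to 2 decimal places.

Real value added 2010 = 5377.9/1.125 = 4780.36.
Real value added 2011 = 5277.0/1.131 = 4665.78.
Change = 4665.78/4780.36 − 1 = -0.0240.

-2.40%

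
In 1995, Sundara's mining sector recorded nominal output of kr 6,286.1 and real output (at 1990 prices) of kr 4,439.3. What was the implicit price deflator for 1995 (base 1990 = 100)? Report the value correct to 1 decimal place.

141.6

implicit price deflator = (Nominal / Real) × 100 = 6286.1 / 4439.3 × 100 = 141.60.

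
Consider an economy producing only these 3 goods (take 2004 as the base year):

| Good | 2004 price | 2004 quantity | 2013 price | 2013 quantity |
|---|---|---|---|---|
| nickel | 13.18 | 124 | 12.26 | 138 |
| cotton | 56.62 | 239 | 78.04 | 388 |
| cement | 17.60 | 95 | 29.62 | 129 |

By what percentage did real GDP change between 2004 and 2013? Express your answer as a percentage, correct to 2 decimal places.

Real GDP 2004 = Nominal GDP 2004 = 13.18·124 + 56.62·239 + 17.60·95 = 16838.50.
Real GDP 2013 (at 2004 prices) = 13.18·138 + 56.62·388 + 17.60·129 = 26057.80.
Real growth = 26057.80/16838.50 − 1 = 0.5475.

54.75%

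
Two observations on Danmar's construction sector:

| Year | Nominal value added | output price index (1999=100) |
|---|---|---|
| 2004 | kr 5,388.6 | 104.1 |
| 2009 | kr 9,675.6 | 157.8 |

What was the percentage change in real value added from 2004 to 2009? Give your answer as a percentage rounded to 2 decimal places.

18.45%

Deflate each year: 2004 → 5388.6/1.041 = 5176.37; 2009 → 9675.6/1.578 = 6131.56.
So real value added changed by 6131.56/5176.37 − 1 = 0.1845, i.e. 18.45%.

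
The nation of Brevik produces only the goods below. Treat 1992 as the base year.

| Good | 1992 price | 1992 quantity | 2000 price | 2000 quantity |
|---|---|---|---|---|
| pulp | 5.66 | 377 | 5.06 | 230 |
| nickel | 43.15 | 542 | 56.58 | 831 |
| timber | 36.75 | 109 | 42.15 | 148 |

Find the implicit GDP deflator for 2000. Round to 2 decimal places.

127.75

Nominal GDP 2000 = 5.06·230 + 56.58·831 + 42.15·148 = 54419.98.
Real GDP 2000 (at 1992 prices) = 5.66·230 + 43.15·831 + 36.75·148 = 42598.45.
Deflator = Nominal/Real × 100 = 54419.98/42598.45 × 100 = 127.751.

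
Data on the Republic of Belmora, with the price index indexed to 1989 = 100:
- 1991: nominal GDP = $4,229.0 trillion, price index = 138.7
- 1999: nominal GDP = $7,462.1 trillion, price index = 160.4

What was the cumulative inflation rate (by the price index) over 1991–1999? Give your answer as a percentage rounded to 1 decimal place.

15.6%

Price-level change = 160.4 / 138.7 − 1 = 0.1565.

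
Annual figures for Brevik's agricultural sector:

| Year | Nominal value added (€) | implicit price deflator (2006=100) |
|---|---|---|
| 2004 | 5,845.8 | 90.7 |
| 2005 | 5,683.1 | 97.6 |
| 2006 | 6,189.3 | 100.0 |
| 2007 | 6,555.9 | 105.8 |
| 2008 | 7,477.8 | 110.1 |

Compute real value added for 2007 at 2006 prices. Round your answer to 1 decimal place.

€6,196.5

Real value added 2007 = 6555.9 / 1.058 = 6196.50.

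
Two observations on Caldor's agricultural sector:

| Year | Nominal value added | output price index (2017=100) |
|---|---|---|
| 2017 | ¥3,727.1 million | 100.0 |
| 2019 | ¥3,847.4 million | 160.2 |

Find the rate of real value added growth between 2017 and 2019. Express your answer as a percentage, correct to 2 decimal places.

Real value added 2017 = 3727.1 / 1.000 = 3727.10.
Real value added 2019 = 3847.4 / 1.602 = 2401.62.
Real growth = 2401.62 / 3727.10 − 1 = -0.3556.

-35.56%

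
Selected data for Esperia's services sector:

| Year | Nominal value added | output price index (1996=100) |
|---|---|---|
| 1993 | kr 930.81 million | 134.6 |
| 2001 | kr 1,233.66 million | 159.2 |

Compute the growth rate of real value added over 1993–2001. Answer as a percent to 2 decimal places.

12.06%

Deflate each year: 1993 → 930.81/1.346 = 691.54; 2001 → 1233.66/1.592 = 774.91.
So real value added changed by 774.91/691.54 − 1 = 0.1206, i.e. 12.06%.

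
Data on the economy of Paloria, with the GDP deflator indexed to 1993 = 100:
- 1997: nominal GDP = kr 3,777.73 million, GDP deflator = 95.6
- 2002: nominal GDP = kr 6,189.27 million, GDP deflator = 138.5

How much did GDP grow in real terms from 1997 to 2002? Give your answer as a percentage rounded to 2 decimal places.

13.09%

Deflate each year: 1997 → 3777.73/0.956 = 3951.60; 2002 → 6189.27/1.385 = 4468.79.
So real GDP changed by 4468.79/3951.60 − 1 = 0.1309, i.e. 13.09%.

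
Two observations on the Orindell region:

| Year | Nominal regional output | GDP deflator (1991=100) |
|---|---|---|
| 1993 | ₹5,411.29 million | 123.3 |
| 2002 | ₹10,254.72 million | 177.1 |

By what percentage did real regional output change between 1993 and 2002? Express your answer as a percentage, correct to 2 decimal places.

Deflate each year: 1993 → 5411.29/1.233 = 4388.72; 2002 → 10254.72/1.771 = 5790.36.
So real regional output changed by 5790.36/4388.72 − 1 = 0.3194, i.e. 31.94%.

31.94%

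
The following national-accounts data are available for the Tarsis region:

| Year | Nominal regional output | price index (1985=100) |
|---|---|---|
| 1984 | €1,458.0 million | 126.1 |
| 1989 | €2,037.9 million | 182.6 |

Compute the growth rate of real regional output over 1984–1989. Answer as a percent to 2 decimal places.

Real regional output 1984 = 1458.0 / 1.261 = 1156.23.
Real regional output 1989 = 2037.9 / 1.826 = 1116.05.
Real growth = 1116.05 / 1156.23 − 1 = -0.0348.

-3.48%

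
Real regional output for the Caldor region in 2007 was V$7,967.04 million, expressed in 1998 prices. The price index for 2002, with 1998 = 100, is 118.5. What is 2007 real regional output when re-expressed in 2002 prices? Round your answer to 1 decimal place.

Real regional output in 2002 prices = Real regional output in 1998 prices × (P_2002/P_1998) = 7967.04 × 1.185 = 9440.94.

V$9,440.9 million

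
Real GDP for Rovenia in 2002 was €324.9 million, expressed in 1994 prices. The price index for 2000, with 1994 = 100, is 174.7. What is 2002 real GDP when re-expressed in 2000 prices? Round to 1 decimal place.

€567.6 million

Real GDP in 2000 prices = Real GDP in 1994 prices × (P_2000/P_1994) = 324.9 × 1.747 = 567.60.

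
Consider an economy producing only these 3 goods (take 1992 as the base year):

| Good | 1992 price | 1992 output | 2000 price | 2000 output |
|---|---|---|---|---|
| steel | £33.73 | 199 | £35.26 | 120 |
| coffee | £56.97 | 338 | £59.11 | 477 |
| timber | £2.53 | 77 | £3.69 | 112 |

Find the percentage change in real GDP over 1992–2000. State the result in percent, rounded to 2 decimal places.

Real GDP 1992 = Nominal GDP 1992 = 33.73·199 + 56.97·338 + 2.53·77 = 26162.94.
Real GDP 2000 (at 1992 prices) = 33.73·120 + 56.97·477 + 2.53·112 = 31505.65.
Real growth = 31505.65/26162.94 − 1 = 0.2042.

20.42%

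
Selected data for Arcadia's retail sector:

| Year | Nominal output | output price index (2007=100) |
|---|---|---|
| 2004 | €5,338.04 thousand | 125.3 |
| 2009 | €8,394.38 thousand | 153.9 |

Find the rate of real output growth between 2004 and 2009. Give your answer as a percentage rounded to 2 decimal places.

Deflate each year: 2004 → 5338.04/1.253 = 4260.21; 2009 → 8394.38/1.539 = 5454.44.
So real output changed by 5454.44/4260.21 − 1 = 0.2803, i.e. 28.03%.

28.03%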